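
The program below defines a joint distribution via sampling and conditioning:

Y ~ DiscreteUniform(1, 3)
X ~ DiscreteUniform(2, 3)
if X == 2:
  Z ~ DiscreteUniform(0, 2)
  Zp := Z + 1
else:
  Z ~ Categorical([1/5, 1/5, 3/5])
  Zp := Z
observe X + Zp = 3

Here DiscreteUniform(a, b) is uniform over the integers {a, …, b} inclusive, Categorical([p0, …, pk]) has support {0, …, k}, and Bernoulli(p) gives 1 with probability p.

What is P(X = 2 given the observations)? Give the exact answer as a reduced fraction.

P(X = 2 | obs) = 5/8

Enumerate traces; 6 have nonzero weight after conditioning:
  (Y=1, X=2, Z=0) weight 1/18
  (Y=1, X=3, Z=0) weight 1/30
  (Y=2, X=2, Z=0) weight 1/18
  (Y=2, X=3, Z=0) weight 1/30
  (Y=3, X=2, Z=0) weight 1/18
  (Y=3, X=3, Z=0) weight 1/30
Group by X:
  weight(X=2) = 1/6
  weight(X=3) = 1/10
Total weight = 1/6 + 1/10 = 4/15
P(X=2 | obs) = 1/6 / 4/15 = 5/8
P(X=3 | obs) = 1/10 / 4/15 = 3/8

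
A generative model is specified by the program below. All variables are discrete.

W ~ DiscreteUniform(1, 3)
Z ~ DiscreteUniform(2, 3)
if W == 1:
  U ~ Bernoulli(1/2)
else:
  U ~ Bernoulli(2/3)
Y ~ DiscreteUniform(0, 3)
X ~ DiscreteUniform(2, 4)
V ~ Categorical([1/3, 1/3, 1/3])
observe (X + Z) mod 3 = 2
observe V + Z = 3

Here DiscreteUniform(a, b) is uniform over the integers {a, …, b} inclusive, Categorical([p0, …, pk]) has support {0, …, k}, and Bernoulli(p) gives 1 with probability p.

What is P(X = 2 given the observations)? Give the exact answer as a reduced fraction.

Enumerate traces; 48 have nonzero weight after conditioning:
  (W=1, Z=2, U=0, Y=0, X=3, V=1) weight 1/432
  (W=1, Z=2, U=0, Y=1, X=3, V=1) weight 1/432
  (W=1, Z=2, U=0, Y=2, X=3, V=1) weight 1/432
  (W=1, Z=2, U=0, Y=3, X=3, V=1) weight 1/432
  (W=1, Z=2, U=1, Y=0, X=3, V=1) weight 1/432
  (W=1, Z=2, U=1, Y=1, X=3, V=1) weight 1/432
  (W=1, Z=2, U=1, Y=2, X=3, V=1) weight 1/432
  (W=1, Z=2, U=1, Y=3, X=3, V=1) weight 1/432
  (W=1, Z=3, U=0, Y=0, X=2, V=0) weight 1/432
  … 39 more
Group by X:
  weight(X=2) = 1/18
  weight(X=3) = 1/18
Total weight = 1/18 + 1/18 = 1/9
P(X=2 | obs) = 1/18 / 1/9 = 1/2
P(X=3 | obs) = 1/18 / 1/9 = 1/2

P(X = 2 | obs) = 1/2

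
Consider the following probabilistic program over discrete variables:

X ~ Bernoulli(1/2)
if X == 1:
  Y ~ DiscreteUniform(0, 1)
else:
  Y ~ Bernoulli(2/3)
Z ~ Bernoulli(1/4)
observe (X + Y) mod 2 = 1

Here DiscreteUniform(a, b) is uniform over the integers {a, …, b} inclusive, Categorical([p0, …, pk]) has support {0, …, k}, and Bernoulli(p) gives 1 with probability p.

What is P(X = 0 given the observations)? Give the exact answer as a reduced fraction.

P(X = 0 | obs) = 4/7

Enumerate traces; 4 have nonzero weight after conditioning:
  (X=0, Y=1, Z=0) weight 1/4
  (X=0, Y=1, Z=1) weight 1/12
  (X=1, Y=0, Z=0) weight 3/16
  (X=1, Y=0, Z=1) weight 1/16
Group by X:
  weight(X=0) = 1/3
  weight(X=1) = 1/4
Total weight = 1/3 + 1/4 = 7/12
P(X=0 | obs) = 1/3 / 7/12 = 4/7
P(X=1 | obs) = 1/4 / 7/12 = 3/7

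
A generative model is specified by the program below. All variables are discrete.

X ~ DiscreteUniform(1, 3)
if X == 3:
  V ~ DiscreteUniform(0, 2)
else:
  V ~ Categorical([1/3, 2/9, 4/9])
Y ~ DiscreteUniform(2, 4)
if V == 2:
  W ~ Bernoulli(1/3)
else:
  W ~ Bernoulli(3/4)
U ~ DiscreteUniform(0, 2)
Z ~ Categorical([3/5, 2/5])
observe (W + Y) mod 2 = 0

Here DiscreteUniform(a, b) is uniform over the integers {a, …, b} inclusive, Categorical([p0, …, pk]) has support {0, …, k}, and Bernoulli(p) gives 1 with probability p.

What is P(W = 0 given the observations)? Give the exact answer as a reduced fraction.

P(W = 0 | obs) = 68/115

Enumerate traces; 162 have nonzero weight after conditioning:
  (X=1, V=0, Y=2, W=0, U=0, Z=0) weight 1/540
  (X=1, V=0, Y=2, W=0, U=0, Z=1) weight 1/810
  (X=1, V=0, Y=2, W=0, U=1, Z=0) weight 1/540
  (X=1, V=0, Y=2, W=0, U=1, Z=1) weight 1/810
  (X=1, V=0, Y=2, W=0, U=2, Z=0) weight 1/540
  (X=1, V=0, Y=2, W=0, U=2, Z=1) weight 1/810
  (X=1, V=0, Y=3, W=1, U=0, Z=0) weight 1/180
  (X=1, V=0, Y=3, W=1, U=0, Z=1) weight 1/270
  … 154 more
Group by W:
  weight(W=0) = 68/243
  weight(W=1) = 47/243
Total weight = 68/243 + 47/243 = 115/243
P(W=0 | obs) = 68/243 / 115/243 = 68/115
P(W=1 | obs) = 47/243 / 115/243 = 47/115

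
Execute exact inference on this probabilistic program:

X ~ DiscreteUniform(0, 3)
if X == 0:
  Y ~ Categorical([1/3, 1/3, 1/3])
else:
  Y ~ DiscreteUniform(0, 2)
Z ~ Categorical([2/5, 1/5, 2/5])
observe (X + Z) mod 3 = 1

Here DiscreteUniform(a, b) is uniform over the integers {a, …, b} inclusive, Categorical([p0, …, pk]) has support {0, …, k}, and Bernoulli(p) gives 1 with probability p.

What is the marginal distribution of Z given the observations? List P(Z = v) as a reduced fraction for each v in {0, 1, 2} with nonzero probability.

Enumerate traces; 12 have nonzero weight after conditioning:
  (X=0, Y=0, Z=1) weight 1/60
  (X=0, Y=1, Z=1) weight 1/60
  (X=0, Y=2, Z=1) weight 1/60
  (X=1, Y=0, Z=0) weight 1/30
  (X=1, Y=1, Z=0) weight 1/30
  (X=1, Y=2, Z=0) weight 1/30
  (X=2, Y=0, Z=2) weight 1/30
  (X=2, Y=1, Z=2) weight 1/30
  … 4 more
Group by Z:
  weight(Z=0) = 1/10
  weight(Z=1) = 1/10
  weight(Z=2) = 1/10
Total weight = 1/10 + 1/10 + 1/10 = 3/10
P(Z=0 | obs) = 1/10 / 3/10 = 1/3
P(Z=1 | obs) = 1/10 / 3/10 = 1/3
P(Z=2 | obs) = 1/10 / 3/10 = 1/3

P(Z=0) = 1/3, P(Z=1) = 1/3, P(Z=2) = 1/3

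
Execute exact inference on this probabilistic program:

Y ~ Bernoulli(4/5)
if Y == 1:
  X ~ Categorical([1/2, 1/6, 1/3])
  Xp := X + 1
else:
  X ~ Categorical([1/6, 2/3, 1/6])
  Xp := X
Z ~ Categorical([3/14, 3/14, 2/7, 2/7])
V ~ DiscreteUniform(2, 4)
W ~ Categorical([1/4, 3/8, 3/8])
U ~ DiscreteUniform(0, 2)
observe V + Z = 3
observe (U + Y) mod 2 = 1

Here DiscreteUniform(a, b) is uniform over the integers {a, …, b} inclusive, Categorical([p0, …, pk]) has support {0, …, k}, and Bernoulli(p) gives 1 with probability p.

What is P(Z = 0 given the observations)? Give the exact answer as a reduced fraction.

P(Z = 0 | obs) = 1/2

Enumerate traces; 54 have nonzero weight after conditioning:
  (Y=0, X=0, Z=0, V=3, W=0, U=1) weight 1/5040
  (Y=0, X=0, Z=0, V=3, W=1, U=1) weight 1/3360
  (Y=0, X=0, Z=0, V=3, W=2, U=1) weight 1/3360
  (Y=0, X=0, Z=1, V=2, W=0, U=1) weight 1/5040
  (Y=0, X=0, Z=1, V=2, W=1, U=1) weight 1/3360
  (Y=0, X=0, Z=1, V=2, W=2, U=1) weight 1/3360
  (Y=0, X=1, Z=0, V=3, W=0, U=1) weight 1/1260
  (Y=0, X=1, Z=0, V=3, W=1, U=1) weight 1/840
  … 46 more
Group by Z:
  weight(Z=0) = 3/70
  weight(Z=1) = 3/70
Total weight = 3/70 + 3/70 = 3/35
P(Z=0 | obs) = 3/70 / 3/35 = 1/2
P(Z=1 | obs) = 3/70 / 3/35 = 1/2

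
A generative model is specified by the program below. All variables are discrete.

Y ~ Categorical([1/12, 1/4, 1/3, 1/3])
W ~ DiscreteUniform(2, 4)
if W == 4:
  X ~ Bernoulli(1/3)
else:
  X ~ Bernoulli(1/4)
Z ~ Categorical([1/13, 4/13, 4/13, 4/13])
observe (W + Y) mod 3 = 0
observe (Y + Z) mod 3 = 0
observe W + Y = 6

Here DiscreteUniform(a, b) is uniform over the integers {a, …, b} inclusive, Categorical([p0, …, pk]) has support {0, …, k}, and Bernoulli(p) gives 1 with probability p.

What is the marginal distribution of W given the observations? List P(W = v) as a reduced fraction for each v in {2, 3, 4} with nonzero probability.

P(W=3) = 5/9, P(W=4) = 4/9

Enumerate traces; 6 have nonzero weight after conditioning:
  (Y=2, W=4, X=0, Z=1) weight 8/351
  (Y=2, W=4, X=1, Z=1) weight 4/351
  (Y=3, W=3, X=0, Z=0) weight 1/156
  (Y=3, W=3, X=0, Z=3) weight 1/39
  (Y=3, W=3, X=1, Z=0) weight 1/468
  (Y=3, W=3, X=1, Z=3) weight 1/117
Group by W:
  weight(W=3) = 5/117
  weight(W=4) = 4/117
Total weight = 5/117 + 4/117 = 1/13
P(W=3 | obs) = 5/117 / 1/13 = 5/9
P(W=4 | obs) = 4/117 / 1/13 = 4/9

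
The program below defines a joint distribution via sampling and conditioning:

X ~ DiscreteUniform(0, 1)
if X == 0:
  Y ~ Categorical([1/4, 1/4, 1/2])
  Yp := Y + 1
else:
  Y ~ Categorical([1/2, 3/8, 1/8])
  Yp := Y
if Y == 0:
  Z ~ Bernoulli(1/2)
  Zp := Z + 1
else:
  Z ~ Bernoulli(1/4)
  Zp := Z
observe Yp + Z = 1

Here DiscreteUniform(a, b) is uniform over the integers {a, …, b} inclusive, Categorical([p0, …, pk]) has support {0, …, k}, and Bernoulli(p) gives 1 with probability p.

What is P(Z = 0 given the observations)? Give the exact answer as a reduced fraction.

Enumerate traces; 3 have nonzero weight after conditioning:
  (X=0, Y=0, Z=0) weight 1/16
  (X=1, Y=0, Z=1) weight 1/8
  (X=1, Y=1, Z=0) weight 9/64
Group by Z:
  weight(Z=0) = 13/64
  weight(Z=1) = 1/8
Total weight = 13/64 + 1/8 = 21/64
P(Z=0 | obs) = 13/64 / 21/64 = 13/21
P(Z=1 | obs) = 1/8 / 21/64 = 8/21

P(Z = 0 | obs) = 13/21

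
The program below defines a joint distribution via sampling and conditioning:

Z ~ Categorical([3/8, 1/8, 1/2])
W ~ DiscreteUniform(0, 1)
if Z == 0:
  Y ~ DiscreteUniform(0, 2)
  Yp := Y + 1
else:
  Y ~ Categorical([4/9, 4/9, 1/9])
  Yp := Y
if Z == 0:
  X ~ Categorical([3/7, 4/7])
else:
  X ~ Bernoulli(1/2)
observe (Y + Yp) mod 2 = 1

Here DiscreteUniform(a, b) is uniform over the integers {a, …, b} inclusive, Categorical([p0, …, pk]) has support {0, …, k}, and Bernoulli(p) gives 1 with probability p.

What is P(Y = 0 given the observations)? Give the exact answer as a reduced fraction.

P(Y = 0 | obs) = 1/3

Enumerate traces; 12 have nonzero weight after conditioning:
  (Z=0, W=0, Y=0, X=0) weight 3/112
  (Z=0, W=0, Y=0, X=1) weight 1/28
  (Z=0, W=0, Y=1, X=0) weight 3/112
  (Z=0, W=0, Y=1, X=1) weight 1/28
  (Z=0, W=0, Y=2, X=0) weight 3/112
  (Z=0, W=0, Y=2, X=1) weight 1/28
  (Z=0, W=1, Y=0, X=0) weight 3/112
  (Z=0, W=1, Y=0, X=1) weight 1/28
  … 4 more
Group by Y:
  weight(Y=0) = 1/8
  weight(Y=1) = 1/8
  weight(Y=2) = 1/8
Total weight = 1/8 + 1/8 + 1/8 = 3/8
P(Y=0 | obs) = 1/8 / 3/8 = 1/3
P(Y=1 | obs) = 1/8 / 3/8 = 1/3
P(Y=2 | obs) = 1/8 / 3/8 = 1/3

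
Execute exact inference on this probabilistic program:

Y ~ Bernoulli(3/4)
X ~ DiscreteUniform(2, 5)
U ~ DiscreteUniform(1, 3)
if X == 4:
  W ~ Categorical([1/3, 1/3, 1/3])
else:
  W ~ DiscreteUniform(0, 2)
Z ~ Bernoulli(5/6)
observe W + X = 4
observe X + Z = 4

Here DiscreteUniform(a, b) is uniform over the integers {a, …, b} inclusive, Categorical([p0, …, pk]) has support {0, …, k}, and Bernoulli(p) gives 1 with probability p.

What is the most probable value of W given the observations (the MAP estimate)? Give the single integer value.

argmax_v P(W = v | obs) = 1

Enumerate traces; 12 have nonzero weight after conditioning:
  (Y=0, X=3, U=1, W=1, Z=1) weight 5/864
  (Y=0, X=3, U=2, W=1, Z=1) weight 5/864
  (Y=0, X=3, U=3, W=1, Z=1) weight 5/864
  (Y=0, X=4, U=1, W=0, Z=0) weight 1/864
  (Y=0, X=4, U=2, W=0, Z=0) weight 1/864
  (Y=0, X=4, U=3, W=0, Z=0) weight 1/864
  (Y=1, X=3, U=1, W=1, Z=1) weight 5/288
  (Y=1, X=3, U=2, W=1, Z=1) weight 5/288
  … 4 more
Group by W:
  weight(W=0) = 1/72
  weight(W=1) = 5/72
Total weight = 1/72 + 5/72 = 1/12
P(W=0 | obs) = 1/72 / 1/12 = 1/6
P(W=1 | obs) = 5/72 / 1/12 = 5/6
argmax = 1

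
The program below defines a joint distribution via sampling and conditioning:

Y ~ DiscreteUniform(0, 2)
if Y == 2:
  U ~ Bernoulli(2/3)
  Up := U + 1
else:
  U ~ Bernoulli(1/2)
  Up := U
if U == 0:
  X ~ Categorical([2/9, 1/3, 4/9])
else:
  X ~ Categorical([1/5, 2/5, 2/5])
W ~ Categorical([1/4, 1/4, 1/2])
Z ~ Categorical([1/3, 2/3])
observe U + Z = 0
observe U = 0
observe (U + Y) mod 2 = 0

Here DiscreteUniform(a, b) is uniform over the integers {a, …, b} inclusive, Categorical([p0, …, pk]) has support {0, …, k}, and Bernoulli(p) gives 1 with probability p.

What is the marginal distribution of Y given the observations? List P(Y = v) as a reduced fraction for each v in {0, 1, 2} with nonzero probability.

Enumerate traces; 18 have nonzero weight after conditioning:
  (Y=0, U=0, X=0, W=0, Z=0) weight 1/324
  (Y=0, U=0, X=0, W=1, Z=0) weight 1/324
  (Y=0, U=0, X=0, W=2, Z=0) weight 1/162
  (Y=0, U=0, X=1, W=0, Z=0) weight 1/216
  (Y=0, U=0, X=1, W=1, Z=0) weight 1/216
  (Y=0, U=0, X=1, W=2, Z=0) weight 1/108
  (Y=0, U=0, X=2, W=0, Z=0) weight 1/162
  (Y=0, U=0, X=2, W=1, Z=0) weight 1/162
  (Y=2, U=0, X=0, W=0, Z=0) weight 1/486
  … 9 more
Group by Y:
  weight(Y=0) = 1/18
  weight(Y=2) = 1/27
Total weight = 1/18 + 1/27 = 5/54
P(Y=0 | obs) = 1/18 / 5/54 = 3/5
P(Y=2 | obs) = 1/27 / 5/54 = 2/5

P(Y=0) = 3/5, P(Y=2) = 2/5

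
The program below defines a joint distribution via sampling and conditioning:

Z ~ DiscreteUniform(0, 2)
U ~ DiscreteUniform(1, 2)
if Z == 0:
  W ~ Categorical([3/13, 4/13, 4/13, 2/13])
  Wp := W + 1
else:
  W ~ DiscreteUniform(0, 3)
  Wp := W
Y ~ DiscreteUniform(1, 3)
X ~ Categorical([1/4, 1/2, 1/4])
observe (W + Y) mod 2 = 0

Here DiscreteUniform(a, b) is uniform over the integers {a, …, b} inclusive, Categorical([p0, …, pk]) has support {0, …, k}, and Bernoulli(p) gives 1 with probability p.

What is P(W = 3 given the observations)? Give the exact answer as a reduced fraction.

P(W = 3 | obs) = 17/58

Enumerate traces; 108 have nonzero weight after conditioning:
  (Z=0, U=1, W=0, Y=2, X=0) weight 1/312
  (Z=0, U=1, W=0, Y=2, X=1) weight 1/156
  (Z=0, U=1, W=0, Y=2, X=2) weight 1/312
  (Z=0, U=1, W=1, Y=1, X=0) weight 1/234
  (Z=0, U=1, W=1, Y=1, X=1) weight 1/117
  (Z=0, U=1, W=1, Y=1, X=2) weight 1/234
  (Z=0, U=1, W=1, Y=3, X=0) weight 1/234
  (Z=0, U=1, W=1, Y=3, X=1) weight 1/117
  (Z=0, U=1, W=2, Y=2, X=0) weight 1/234
  (Z=0, U=1, W=3, Y=1, X=0) weight 1/468
  … 98 more
Group by W:
  weight(W=0) = 19/234
  weight(W=1) = 7/39
  weight(W=2) = 7/78
  weight(W=3) = 17/117
Total weight = 19/234 + 7/39 + 7/78 + 17/117 = 58/117
P(W=0 | obs) = 19/234 / 58/117 = 19/116
P(W=1 | obs) = 7/39 / 58/117 = 21/58
P(W=2 | obs) = 7/78 / 58/117 = 21/116
P(W=3 | obs) = 17/117 / 58/117 = 17/58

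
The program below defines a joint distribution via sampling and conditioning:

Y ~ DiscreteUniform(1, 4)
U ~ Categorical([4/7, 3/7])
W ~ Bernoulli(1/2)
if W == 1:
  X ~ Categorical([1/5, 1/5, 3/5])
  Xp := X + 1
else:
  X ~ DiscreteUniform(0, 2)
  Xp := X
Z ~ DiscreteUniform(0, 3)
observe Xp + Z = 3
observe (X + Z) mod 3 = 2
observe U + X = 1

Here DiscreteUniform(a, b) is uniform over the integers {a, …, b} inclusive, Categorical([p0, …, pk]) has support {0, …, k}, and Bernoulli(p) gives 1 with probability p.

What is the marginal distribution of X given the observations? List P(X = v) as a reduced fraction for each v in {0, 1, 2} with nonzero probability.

Enumerate traces; 8 have nonzero weight after conditioning:
  (Y=1, U=0, W=1, X=1, Z=1) weight 1/280
  (Y=1, U=1, W=1, X=0, Z=2) weight 3/1120
  (Y=2, U=0, W=1, X=1, Z=1) weight 1/280
  (Y=2, U=1, W=1, X=0, Z=2) weight 3/1120
  (Y=3, U=0, W=1, X=1, Z=1) weight 1/280
  (Y=3, U=1, W=1, X=0, Z=2) weight 3/1120
  (Y=4, U=0, W=1, X=1, Z=1) weight 1/280
  (Y=4, U=1, W=1, X=0, Z=2) weight 3/1120
Group by X:
  weight(X=0) = 3/280
  weight(X=1) = 1/70
Total weight = 3/280 + 1/70 = 1/40
P(X=0 | obs) = 3/280 / 1/40 = 3/7
P(X=1 | obs) = 1/70 / 1/40 = 4/7

P(X=0) = 3/7, P(X=1) = 4/7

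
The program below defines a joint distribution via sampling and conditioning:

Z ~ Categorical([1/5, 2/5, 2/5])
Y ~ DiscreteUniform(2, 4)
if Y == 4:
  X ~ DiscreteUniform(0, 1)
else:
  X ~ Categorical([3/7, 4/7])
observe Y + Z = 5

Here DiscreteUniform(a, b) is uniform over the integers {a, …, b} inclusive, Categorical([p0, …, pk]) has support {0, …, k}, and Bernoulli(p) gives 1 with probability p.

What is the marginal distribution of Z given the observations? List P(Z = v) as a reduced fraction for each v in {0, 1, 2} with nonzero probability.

Enumerate traces; 4 have nonzero weight after conditioning:
  (Z=1, Y=4, X=0) weight 1/15
  (Z=1, Y=4, X=1) weight 1/15
  (Z=2, Y=3, X=0) weight 2/35
  (Z=2, Y=3, X=1) weight 8/105
Group by Z:
  weight(Z=1) = 2/15
  weight(Z=2) = 2/15
Total weight = 2/15 + 2/15 = 4/15
P(Z=1 | obs) = 2/15 / 4/15 = 1/2
P(Z=2 | obs) = 2/15 / 4/15 = 1/2

P(Z=1) = 1/2, P(Z=2) = 1/2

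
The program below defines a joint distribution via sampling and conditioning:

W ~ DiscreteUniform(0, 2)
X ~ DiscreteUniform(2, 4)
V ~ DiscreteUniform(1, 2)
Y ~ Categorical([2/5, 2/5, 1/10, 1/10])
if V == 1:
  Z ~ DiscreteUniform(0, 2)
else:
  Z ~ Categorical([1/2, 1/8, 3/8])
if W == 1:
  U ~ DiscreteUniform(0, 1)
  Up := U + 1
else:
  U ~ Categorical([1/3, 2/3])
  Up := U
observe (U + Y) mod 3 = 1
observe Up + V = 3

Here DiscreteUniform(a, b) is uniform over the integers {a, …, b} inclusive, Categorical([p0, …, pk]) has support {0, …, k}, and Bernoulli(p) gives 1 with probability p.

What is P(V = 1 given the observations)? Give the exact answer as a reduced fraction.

Enumerate traces; 63 have nonzero weight after conditioning:
  (W=0, X=2, V=2, Y=0, Z=0, U=1) weight 1/135
  (W=0, X=2, V=2, Y=0, Z=1, U=1) weight 1/540
  (W=0, X=2, V=2, Y=0, Z=2, U=1) weight 1/180
  (W=0, X=2, V=2, Y=3, Z=0, U=1) weight 1/540
  (W=0, X=2, V=2, Y=3, Z=1, U=1) weight 1/2160
  (W=0, X=2, V=2, Y=3, Z=2, U=1) weight 1/720
  (W=0, X=3, V=2, Y=0, Z=0, U=1) weight 1/135
  (W=0, X=3, V=2, Y=0, Z=1, U=1) weight 1/540
  (W=1, X=2, V=1, Y=0, Z=0, U=1) weight 1/270
  … 54 more
Group by V:
  weight(V=1) = 1/24
  weight(V=2) = 13/90
Total weight = 1/24 + 13/90 = 67/360
P(V=1 | obs) = 1/24 / 67/360 = 15/67
P(V=2 | obs) = 13/90 / 67/360 = 52/67

P(V = 1 | obs) = 15/67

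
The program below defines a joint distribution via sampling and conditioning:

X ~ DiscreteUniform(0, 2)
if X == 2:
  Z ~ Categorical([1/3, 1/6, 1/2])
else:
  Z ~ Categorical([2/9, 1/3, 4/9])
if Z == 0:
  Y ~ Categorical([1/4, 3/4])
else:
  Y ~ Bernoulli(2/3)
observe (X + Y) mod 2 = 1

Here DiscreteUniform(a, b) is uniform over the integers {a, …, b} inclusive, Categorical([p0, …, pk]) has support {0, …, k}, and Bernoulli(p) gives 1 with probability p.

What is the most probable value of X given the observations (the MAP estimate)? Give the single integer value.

Enumerate traces; 9 have nonzero weight after conditioning:
  (X=0, Z=0, Y=1) weight 1/18
  (X=0, Z=1, Y=1) weight 2/27
  (X=0, Z=2, Y=1) weight 8/81
  (X=1, Z=0, Y=0) weight 1/54
  (X=1, Z=1, Y=0) weight 1/27
  (X=1, Z=2, Y=0) weight 4/81
  (X=2, Z=0, Y=1) weight 1/12
  (X=2, Z=1, Y=1) weight 1/27
  … 1 more
Group by X:
  weight(X=0) = 37/162
  weight(X=1) = 17/162
  weight(X=2) = 25/108
Total weight = 37/162 + 17/162 + 25/108 = 61/108
P(X=0 | obs) = 37/162 / 61/108 = 74/183
P(X=1 | obs) = 17/162 / 61/108 = 34/183
P(X=2 | obs) = 25/108 / 61/108 = 25/61
argmax = 2

argmax_v P(X = v | obs) = 2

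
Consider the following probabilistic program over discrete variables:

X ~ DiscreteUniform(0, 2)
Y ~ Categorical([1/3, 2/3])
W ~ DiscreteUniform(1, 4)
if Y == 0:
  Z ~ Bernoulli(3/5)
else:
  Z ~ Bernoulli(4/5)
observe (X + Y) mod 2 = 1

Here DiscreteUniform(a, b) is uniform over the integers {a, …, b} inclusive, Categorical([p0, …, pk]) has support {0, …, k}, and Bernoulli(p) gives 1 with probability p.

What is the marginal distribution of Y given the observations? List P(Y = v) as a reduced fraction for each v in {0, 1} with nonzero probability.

P(Y=0) = 1/5, P(Y=1) = 4/5

Enumerate traces; 24 have nonzero weight after conditioning:
  (X=0, Y=1, W=1, Z=0) weight 1/90
  (X=0, Y=1, W=1, Z=1) weight 2/45
  (X=0, Y=1, W=2, Z=0) weight 1/90
  (X=0, Y=1, W=2, Z=1) weight 2/45
  (X=0, Y=1, W=3, Z=0) weight 1/90
  (X=0, Y=1, W=3, Z=1) weight 2/45
  (X=0, Y=1, W=4, Z=0) weight 1/90
  (X=0, Y=1, W=4, Z=1) weight 2/45
  (X=1, Y=0, W=1, Z=0) weight 1/90
  … 15 more
Group by Y:
  weight(Y=0) = 1/9
  weight(Y=1) = 4/9
Total weight = 1/9 + 4/9 = 5/9
P(Y=0 | obs) = 1/9 / 5/9 = 1/5
P(Y=1 | obs) = 4/9 / 5/9 = 4/5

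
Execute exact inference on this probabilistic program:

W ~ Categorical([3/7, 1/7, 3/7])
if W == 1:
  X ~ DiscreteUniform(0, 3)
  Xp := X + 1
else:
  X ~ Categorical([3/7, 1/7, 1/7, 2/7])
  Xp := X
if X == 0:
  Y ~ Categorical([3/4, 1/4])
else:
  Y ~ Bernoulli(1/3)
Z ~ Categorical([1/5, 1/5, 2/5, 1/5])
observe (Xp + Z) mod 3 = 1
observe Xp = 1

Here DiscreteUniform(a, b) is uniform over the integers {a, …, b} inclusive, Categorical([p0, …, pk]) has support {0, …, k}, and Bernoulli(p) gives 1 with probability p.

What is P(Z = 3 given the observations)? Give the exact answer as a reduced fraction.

Enumerate traces; 12 have nonzero weight after conditioning:
  (W=0, X=1, Y=0, Z=0) weight 2/245
  (W=0, X=1, Y=0, Z=3) weight 2/245
  (W=0, X=1, Y=1, Z=0) weight 1/245
  (W=0, X=1, Y=1, Z=3) weight 1/245
  (W=1, X=0, Y=0, Z=0) weight 3/560
  (W=1, X=0, Y=0, Z=3) weight 3/560
  (W=1, X=0, Y=1, Z=0) weight 1/560
  (W=1, X=0, Y=1, Z=3) weight 1/560
  … 4 more
Group by Z:
  weight(Z=0) = 31/980
  weight(Z=3) = 31/980
Total weight = 31/980 + 31/980 = 31/490
P(Z=0 | obs) = 31/980 / 31/490 = 1/2
P(Z=3 | obs) = 31/980 / 31/490 = 1/2

P(Z = 3 | obs) = 1/2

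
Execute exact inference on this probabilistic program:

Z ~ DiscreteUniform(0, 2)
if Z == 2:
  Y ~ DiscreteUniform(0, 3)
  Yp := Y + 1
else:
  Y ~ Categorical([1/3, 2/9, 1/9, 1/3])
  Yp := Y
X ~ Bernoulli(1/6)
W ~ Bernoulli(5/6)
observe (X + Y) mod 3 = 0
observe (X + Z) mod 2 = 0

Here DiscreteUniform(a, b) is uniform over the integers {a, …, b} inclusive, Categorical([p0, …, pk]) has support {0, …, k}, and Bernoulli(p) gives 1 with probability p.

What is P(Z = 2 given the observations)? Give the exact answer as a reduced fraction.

Enumerate traces; 10 have nonzero weight after conditioning:
  (Z=0, Y=0, X=0, W=0) weight 5/324
  (Z=0, Y=0, X=0, W=1) weight 25/324
  (Z=0, Y=3, X=0, W=0) weight 5/324
  (Z=0, Y=3, X=0, W=1) weight 25/324
  (Z=1, Y=2, X=1, W=0) weight 1/972
  (Z=1, Y=2, X=1, W=1) weight 5/972
  (Z=2, Y=0, X=0, W=0) weight 5/432
  (Z=2, Y=0, X=0, W=1) weight 25/432
  … 2 more
Group by Z:
  weight(Z=0) = 5/27
  weight(Z=1) = 1/162
  weight(Z=2) = 5/36
Total weight = 5/27 + 1/162 + 5/36 = 107/324
P(Z=0 | obs) = 5/27 / 107/324 = 60/107
P(Z=1 | obs) = 1/162 / 107/324 = 2/107
P(Z=2 | obs) = 5/36 / 107/324 = 45/107

P(Z = 2 | obs) = 45/107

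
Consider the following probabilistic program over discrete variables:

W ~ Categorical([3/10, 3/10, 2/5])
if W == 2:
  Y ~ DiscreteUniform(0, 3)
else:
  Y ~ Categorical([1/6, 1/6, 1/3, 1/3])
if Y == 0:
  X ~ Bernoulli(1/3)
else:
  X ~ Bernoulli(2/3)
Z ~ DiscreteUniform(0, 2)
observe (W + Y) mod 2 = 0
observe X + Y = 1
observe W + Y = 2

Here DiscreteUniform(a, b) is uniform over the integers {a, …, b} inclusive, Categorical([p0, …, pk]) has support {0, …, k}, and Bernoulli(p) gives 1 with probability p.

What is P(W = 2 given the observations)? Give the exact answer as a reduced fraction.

P(W = 2 | obs) = 2/3

Enumerate traces; 6 have nonzero weight after conditioning:
  (W=1, Y=1, X=0, Z=0) weight 1/180
  (W=1, Y=1, X=0, Z=1) weight 1/180
  (W=1, Y=1, X=0, Z=2) weight 1/180
  (W=2, Y=0, X=1, Z=0) weight 1/90
  (W=2, Y=0, X=1, Z=1) weight 1/90
  (W=2, Y=0, X=1, Z=2) weight 1/90
Group by W:
  weight(W=1) = 1/60
  weight(W=2) = 1/30
Total weight = 1/60 + 1/30 = 1/20
P(W=1 | obs) = 1/60 / 1/20 = 1/3
P(W=2 | obs) = 1/30 / 1/20 = 2/3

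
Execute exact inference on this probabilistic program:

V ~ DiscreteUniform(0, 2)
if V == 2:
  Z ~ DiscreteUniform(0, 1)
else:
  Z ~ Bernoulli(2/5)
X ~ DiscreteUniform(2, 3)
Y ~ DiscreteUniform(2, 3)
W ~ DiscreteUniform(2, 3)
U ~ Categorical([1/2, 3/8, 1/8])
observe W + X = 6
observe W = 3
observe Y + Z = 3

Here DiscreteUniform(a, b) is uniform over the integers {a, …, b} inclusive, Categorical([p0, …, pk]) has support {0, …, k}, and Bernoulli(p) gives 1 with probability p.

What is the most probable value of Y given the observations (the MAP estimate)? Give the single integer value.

Enumerate traces; 18 have nonzero weight after conditioning:
  (V=0, Z=0, X=3, Y=3, W=3, U=0) weight 1/80
  (V=0, Z=0, X=3, Y=3, W=3, U=1) weight 3/320
  (V=0, Z=0, X=3, Y=3, W=3, U=2) weight 1/320
  (V=0, Z=1, X=3, Y=2, W=3, U=0) weight 1/120
  (V=0, Z=1, X=3, Y=2, W=3, U=1) weight 1/160
  (V=0, Z=1, X=3, Y=2, W=3, U=2) weight 1/480
  (V=1, Z=0, X=3, Y=3, W=3, U=0) weight 1/80
  (V=1, Z=0, X=3, Y=3, W=3, U=1) weight 3/320
  … 10 more
Group by Y:
  weight(Y=2) = 13/240
  weight(Y=3) = 17/240
Total weight = 13/240 + 17/240 = 1/8
P(Y=2 | obs) = 13/240 / 1/8 = 13/30
P(Y=3 | obs) = 17/240 / 1/8 = 17/30
argmax = 3

argmax_v P(Y = v | obs) = 3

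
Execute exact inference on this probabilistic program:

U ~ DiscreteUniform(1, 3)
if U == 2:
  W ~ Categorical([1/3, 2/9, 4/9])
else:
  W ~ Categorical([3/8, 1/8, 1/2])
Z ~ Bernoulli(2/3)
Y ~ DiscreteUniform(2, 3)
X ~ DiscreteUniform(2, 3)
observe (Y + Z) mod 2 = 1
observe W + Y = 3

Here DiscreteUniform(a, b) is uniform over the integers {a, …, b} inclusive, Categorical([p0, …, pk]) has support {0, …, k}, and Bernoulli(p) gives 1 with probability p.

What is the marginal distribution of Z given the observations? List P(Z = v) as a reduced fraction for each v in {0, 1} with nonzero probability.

Enumerate traces; 12 have nonzero weight after conditioning:
  (U=1, W=0, Z=0, Y=3, X=2) weight 1/96
  (U=1, W=0, Z=0, Y=3, X=3) weight 1/96
  (U=1, W=1, Z=1, Y=2, X=2) weight 1/144
  (U=1, W=1, Z=1, Y=2, X=3) weight 1/144
  (U=2, W=0, Z=0, Y=3, X=2) weight 1/108
  (U=2, W=0, Z=0, Y=3, X=3) weight 1/108
  (U=2, W=1, Z=1, Y=2, X=2) weight 1/81
  (U=2, W=1, Z=1, Y=2, X=3) weight 1/81
  … 4 more
Group by Z:
  weight(Z=0) = 13/216
  weight(Z=1) = 17/324
Total weight = 13/216 + 17/324 = 73/648
P(Z=0 | obs) = 13/216 / 73/648 = 39/73
P(Z=1 | obs) = 17/324 / 73/648 = 34/73

P(Z=0) = 39/73, P(Z=1) = 34/73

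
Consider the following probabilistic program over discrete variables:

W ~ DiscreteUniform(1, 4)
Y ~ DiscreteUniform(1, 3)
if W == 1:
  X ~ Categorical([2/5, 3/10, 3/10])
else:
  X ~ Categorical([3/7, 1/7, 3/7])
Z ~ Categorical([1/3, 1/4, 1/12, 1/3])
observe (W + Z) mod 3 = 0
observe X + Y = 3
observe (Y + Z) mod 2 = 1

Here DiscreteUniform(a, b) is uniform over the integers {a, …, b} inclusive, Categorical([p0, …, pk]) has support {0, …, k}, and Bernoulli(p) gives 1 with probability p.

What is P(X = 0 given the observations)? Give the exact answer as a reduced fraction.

P(X = 0 | obs) = 178/419

Enumerate traces; 8 have nonzero weight after conditioning:
  (W=1, Y=1, X=2, Z=2) weight 1/480
  (W=1, Y=3, X=0, Z=2) weight 1/360
  (W=2, Y=2, X=1, Z=1) weight 1/336
  (W=3, Y=1, X=2, Z=0) weight 1/84
  (W=3, Y=2, X=1, Z=3) weight 1/252
  (W=3, Y=3, X=0, Z=0) weight 1/84
  (W=4, Y=1, X=2, Z=2) weight 1/336
  (W=4, Y=3, X=0, Z=2) weight 1/336
Group by X:
  weight(X=0) = 89/5040
  weight(X=1) = 1/144
  weight(X=2) = 19/1120
Total weight = 89/5040 + 1/144 + 19/1120 = 419/10080
P(X=0 | obs) = 89/5040 / 419/10080 = 178/419
P(X=1 | obs) = 1/144 / 419/10080 = 70/419
P(X=2 | obs) = 19/1120 / 419/10080 = 171/419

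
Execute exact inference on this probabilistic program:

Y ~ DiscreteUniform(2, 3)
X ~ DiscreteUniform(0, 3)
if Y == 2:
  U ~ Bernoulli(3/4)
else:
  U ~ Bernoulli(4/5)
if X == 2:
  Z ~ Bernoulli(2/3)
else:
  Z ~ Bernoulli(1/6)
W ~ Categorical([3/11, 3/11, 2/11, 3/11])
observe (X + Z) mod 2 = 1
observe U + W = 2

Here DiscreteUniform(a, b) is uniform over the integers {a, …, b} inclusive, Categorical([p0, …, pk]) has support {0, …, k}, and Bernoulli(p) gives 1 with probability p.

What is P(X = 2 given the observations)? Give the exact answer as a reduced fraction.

P(X = 2 | obs) = 4/15

Enumerate traces; 16 have nonzero weight after conditioning:
  (Y=2, X=0, U=0, Z=1, W=2) weight 1/1056
  (Y=2, X=0, U=1, Z=1, W=1) weight 3/704
  (Y=2, X=1, U=0, Z=0, W=2) weight 5/1056
  (Y=2, X=1, U=1, Z=0, W=1) weight 15/704
  (Y=2, X=2, U=0, Z=1, W=2) weight 1/264
  (Y=2, X=2, U=1, Z=1, W=1) weight 3/176
  (Y=2, X=3, U=0, Z=0, W=2) weight 5/1056
  (Y=2, X=3, U=1, Z=0, W=1) weight 15/704
  … 8 more
Group by X:
  weight(X=0) = 37/3520
  weight(X=1) = 37/704
  weight(X=2) = 37/880
  weight(X=3) = 37/704
Total weight = 37/3520 + 37/704 + 37/880 + 37/704 = 111/704
P(X=0 | obs) = 37/3520 / 111/704 = 1/15
P(X=1 | obs) = 37/704 / 111/704 = 1/3
P(X=2 | obs) = 37/880 / 111/704 = 4/15
P(X=3 | obs) = 37/704 / 111/704 = 1/3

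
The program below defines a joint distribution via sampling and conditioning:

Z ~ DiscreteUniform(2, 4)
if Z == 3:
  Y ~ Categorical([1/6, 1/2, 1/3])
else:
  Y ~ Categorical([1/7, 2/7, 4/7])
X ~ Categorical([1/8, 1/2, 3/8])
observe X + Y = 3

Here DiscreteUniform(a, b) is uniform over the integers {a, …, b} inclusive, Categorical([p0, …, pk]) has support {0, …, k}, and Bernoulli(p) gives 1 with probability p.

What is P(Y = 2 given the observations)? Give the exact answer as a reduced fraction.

Enumerate traces; 6 have nonzero weight after conditioning:
  (Z=2, Y=1, X=2) weight 1/28
  (Z=2, Y=2, X=1) weight 2/21
  (Z=3, Y=1, X=2) weight 1/16
  (Z=3, Y=2, X=1) weight 1/18
  (Z=4, Y=1, X=2) weight 1/28
  (Z=4, Y=2, X=1) weight 2/21
Group by Y:
  weight(Y=1) = 15/112
  weight(Y=2) = 31/126
Total weight = 15/112 + 31/126 = 383/1008
P(Y=1 | obs) = 15/112 / 383/1008 = 135/383
P(Y=2 | obs) = 31/126 / 383/1008 = 248/383

P(Y = 2 | obs) = 248/383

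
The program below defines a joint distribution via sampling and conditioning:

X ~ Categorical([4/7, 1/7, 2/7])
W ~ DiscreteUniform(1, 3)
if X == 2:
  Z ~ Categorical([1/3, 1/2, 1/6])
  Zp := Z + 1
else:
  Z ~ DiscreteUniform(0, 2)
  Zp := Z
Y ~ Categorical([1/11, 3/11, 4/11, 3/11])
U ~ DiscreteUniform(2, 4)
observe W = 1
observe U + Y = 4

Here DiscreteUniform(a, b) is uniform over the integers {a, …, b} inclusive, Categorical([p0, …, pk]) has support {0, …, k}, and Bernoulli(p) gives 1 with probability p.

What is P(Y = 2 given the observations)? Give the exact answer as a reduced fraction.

P(Y = 2 | obs) = 1/2

Enumerate traces; 27 have nonzero weight after conditioning:
  (X=0, W=1, Z=0, Y=0, U=4) weight 4/2079
  (X=0, W=1, Z=0, Y=1, U=3) weight 4/693
  (X=0, W=1, Z=0, Y=2, U=2) weight 16/2079
  (X=0, W=1, Z=1, Y=0, U=4) weight 4/2079
  (X=0, W=1, Z=1, Y=1, U=3) weight 4/693
  (X=0, W=1, Z=1, Y=2, U=2) weight 16/2079
  (X=0, W=1, Z=2, Y=0, U=4) weight 4/2079
  (X=0, W=1, Z=2, Y=1, U=3) weight 4/693
  … 19 more
Group by Y:
  weight(Y=0) = 1/99
  weight(Y=1) = 1/33
  weight(Y=2) = 4/99
Total weight = 1/99 + 1/33 + 4/99 = 8/99
P(Y=0 | obs) = 1/99 / 8/99 = 1/8
P(Y=1 | obs) = 1/33 / 8/99 = 3/8
P(Y=2 | obs) = 4/99 / 8/99 = 1/2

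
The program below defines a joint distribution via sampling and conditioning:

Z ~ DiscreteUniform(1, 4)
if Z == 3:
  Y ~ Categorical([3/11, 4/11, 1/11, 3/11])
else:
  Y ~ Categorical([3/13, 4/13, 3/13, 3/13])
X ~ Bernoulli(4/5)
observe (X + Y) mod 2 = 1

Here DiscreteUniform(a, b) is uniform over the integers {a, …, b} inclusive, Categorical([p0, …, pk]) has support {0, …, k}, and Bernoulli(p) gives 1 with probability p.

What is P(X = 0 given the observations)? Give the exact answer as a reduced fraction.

P(X = 0 | obs) = 161/661

Enumerate traces; 16 have nonzero weight after conditioning:
  (Z=1, Y=0, X=1) weight 3/65
  (Z=1, Y=1, X=0) weight 1/65
  (Z=1, Y=2, X=1) weight 3/65
  (Z=1, Y=3, X=0) weight 3/260
  (Z=2, Y=0, X=1) weight 3/65
  (Z=2, Y=1, X=0) weight 1/65
  (Z=2, Y=2, X=1) weight 3/65
  (Z=2, Y=3, X=0) weight 3/260
  … 8 more
Group by X:
  weight(X=0) = 161/1430
  weight(X=1) = 50/143
Total weight = 161/1430 + 50/143 = 661/1430
P(X=0 | obs) = 161/1430 / 661/1430 = 161/661
P(X=1 | obs) = 50/143 / 661/1430 = 500/661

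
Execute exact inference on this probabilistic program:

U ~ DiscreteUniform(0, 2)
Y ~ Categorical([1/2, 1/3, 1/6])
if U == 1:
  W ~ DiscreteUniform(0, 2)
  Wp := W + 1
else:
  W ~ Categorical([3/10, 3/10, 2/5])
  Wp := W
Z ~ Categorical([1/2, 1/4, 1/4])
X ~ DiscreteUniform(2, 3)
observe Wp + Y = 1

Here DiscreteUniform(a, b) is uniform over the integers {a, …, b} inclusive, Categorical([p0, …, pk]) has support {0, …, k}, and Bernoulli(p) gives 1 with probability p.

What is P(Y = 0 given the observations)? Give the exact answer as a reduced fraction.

P(Y = 0 | obs) = 7/10

Enumerate traces; 30 have nonzero weight after conditioning:
  (U=0, Y=0, W=1, Z=0, X=2) weight 1/80
  (U=0, Y=0, W=1, Z=0, X=3) weight 1/80
  (U=0, Y=0, W=1, Z=1, X=2) weight 1/160
  (U=0, Y=0, W=1, Z=1, X=3) weight 1/160
  (U=0, Y=0, W=1, Z=2, X=2) weight 1/160
  (U=0, Y=0, W=1, Z=2, X=3) weight 1/160
  (U=0, Y=1, W=0, Z=0, X=2) weight 1/120
  (U=0, Y=1, W=0, Z=0, X=3) weight 1/120
  … 22 more
Group by Y:
  weight(Y=0) = 7/45
  weight(Y=1) = 1/15
Total weight = 7/45 + 1/15 = 2/9
P(Y=0 | obs) = 7/45 / 2/9 = 7/10
P(Y=1 | obs) = 1/15 / 2/9 = 3/10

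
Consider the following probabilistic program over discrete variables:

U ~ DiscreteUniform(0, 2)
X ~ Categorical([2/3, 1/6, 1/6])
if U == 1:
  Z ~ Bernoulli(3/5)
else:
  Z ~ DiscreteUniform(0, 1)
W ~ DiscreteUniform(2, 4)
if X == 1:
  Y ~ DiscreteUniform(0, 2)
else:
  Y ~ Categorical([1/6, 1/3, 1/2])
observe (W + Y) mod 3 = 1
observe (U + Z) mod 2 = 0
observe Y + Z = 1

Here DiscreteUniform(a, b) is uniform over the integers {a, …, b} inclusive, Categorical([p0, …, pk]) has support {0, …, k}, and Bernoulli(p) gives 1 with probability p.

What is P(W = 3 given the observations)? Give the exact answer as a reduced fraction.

P(W = 3 | obs) = 20/27

Enumerate traces; 9 have nonzero weight after conditioning:
  (U=0, X=0, Z=0, W=3, Y=1) weight 1/81
  (U=0, X=1, Z=0, W=3, Y=1) weight 1/324
  (U=0, X=2, Z=0, W=3, Y=1) weight 1/324
  (U=1, X=0, Z=1, W=4, Y=0) weight 1/135
  (U=1, X=1, Z=1, W=4, Y=0) weight 1/270
  (U=1, X=2, Z=1, W=4, Y=0) weight 1/540
  (U=2, X=0, Z=0, W=3, Y=1) weight 1/81
  (U=2, X=1, Z=0, W=3, Y=1) weight 1/324
  … 1 more
Group by W:
  weight(W=3) = 1/27
  weight(W=4) = 7/540
Total weight = 1/27 + 7/540 = 1/20
P(W=3 | obs) = 1/27 / 1/20 = 20/27
P(W=4 | obs) = 7/540 / 1/20 = 7/27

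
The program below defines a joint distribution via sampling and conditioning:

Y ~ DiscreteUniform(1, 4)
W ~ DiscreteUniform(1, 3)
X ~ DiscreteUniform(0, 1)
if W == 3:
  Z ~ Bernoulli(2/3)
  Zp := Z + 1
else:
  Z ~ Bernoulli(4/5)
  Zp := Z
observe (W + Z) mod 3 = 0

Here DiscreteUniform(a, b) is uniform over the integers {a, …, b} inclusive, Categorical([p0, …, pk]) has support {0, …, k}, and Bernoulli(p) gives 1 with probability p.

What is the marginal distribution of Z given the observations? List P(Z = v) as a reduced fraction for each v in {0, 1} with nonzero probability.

P(Z=0) = 5/17, P(Z=1) = 12/17

Enumerate traces; 16 have nonzero weight after conditioning:
  (Y=1, W=2, X=0, Z=1) weight 1/30
  (Y=1, W=2, X=1, Z=1) weight 1/30
  (Y=1, W=3, X=0, Z=0) weight 1/72
  (Y=1, W=3, X=1, Z=0) weight 1/72
  (Y=2, W=2, X=0, Z=1) weight 1/30
  (Y=2, W=2, X=1, Z=1) weight 1/30
  (Y=2, W=3, X=0, Z=0) weight 1/72
  (Y=2, W=3, X=1, Z=0) weight 1/72
  … 8 more
Group by Z:
  weight(Z=0) = 1/9
  weight(Z=1) = 4/15
Total weight = 1/9 + 4/15 = 17/45
P(Z=0 | obs) = 1/9 / 17/45 = 5/17
P(Z=1 | obs) = 4/15 / 17/45 = 12/17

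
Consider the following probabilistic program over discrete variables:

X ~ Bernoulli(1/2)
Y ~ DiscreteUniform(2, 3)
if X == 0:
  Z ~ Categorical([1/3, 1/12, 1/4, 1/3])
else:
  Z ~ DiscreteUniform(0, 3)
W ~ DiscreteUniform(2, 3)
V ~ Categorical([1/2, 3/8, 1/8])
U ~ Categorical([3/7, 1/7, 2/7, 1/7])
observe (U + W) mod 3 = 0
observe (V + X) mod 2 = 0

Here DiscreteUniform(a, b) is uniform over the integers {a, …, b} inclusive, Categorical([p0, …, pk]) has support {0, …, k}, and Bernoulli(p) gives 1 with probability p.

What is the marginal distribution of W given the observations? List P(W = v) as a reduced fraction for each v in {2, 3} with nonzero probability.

P(W=2) = 1/5, P(W=3) = 4/5

Enumerate traces; 72 have nonzero weight after conditioning:
  (X=0, Y=2, Z=0, W=2, V=0, U=1) weight 1/336
  (X=0, Y=2, Z=0, W=2, V=2, U=1) weight 1/1344
  (X=0, Y=2, Z=0, W=3, V=0, U=0) weight 1/112
  (X=0, Y=2, Z=0, W=3, V=0, U=3) weight 1/336
  (X=0, Y=2, Z=0, W=3, V=2, U=0) weight 1/448
  (X=0, Y=2, Z=0, W=3, V=2, U=3) weight 1/1344
  (X=0, Y=2, Z=1, W=2, V=0, U=1) weight 1/1344
  (X=0, Y=2, Z=1, W=2, V=2, U=1) weight 1/5376
  … 64 more
Group by W:
  weight(W=2) = 1/28
  weight(W=3) = 1/7
Total weight = 1/28 + 1/7 = 5/28
P(W=2 | obs) = 1/28 / 5/28 = 1/5
P(W=3 | obs) = 1/7 / 5/28 = 4/5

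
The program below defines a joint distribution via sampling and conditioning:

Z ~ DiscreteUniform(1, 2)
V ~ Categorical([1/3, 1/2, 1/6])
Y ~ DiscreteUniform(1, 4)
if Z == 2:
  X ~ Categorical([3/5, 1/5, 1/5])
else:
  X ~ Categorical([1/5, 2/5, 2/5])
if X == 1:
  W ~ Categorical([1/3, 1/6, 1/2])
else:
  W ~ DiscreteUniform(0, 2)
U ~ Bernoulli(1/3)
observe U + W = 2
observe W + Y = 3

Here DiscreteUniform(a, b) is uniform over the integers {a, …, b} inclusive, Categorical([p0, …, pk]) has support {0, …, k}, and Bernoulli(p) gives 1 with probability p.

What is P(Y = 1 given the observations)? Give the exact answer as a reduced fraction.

P(Y = 1 | obs) = 46/63

Enumerate traces; 36 have nonzero weight after conditioning:
  (Z=1, V=0, Y=1, X=0, W=2, U=0) weight 1/540
  (Z=1, V=0, Y=1, X=1, W=2, U=0) weight 1/180
  (Z=1, V=0, Y=1, X=2, W=2, U=0) weight 1/270
  (Z=1, V=0, Y=2, X=0, W=1, U=1) weight 1/1080
  (Z=1, V=0, Y=2, X=1, W=1, U=1) weight 1/1080
  (Z=1, V=0, Y=2, X=2, W=1, U=1) weight 1/540
  (Z=1, V=1, Y=1, X=0, W=2, U=0) weight 1/360
  (Z=1, V=1, Y=1, X=1, W=2, U=0) weight 1/120
  … 28 more
Group by Y:
  weight(Y=1) = 23/360
  weight(Y=2) = 17/720
Total weight = 23/360 + 17/720 = 7/80
P(Y=1 | obs) = 23/360 / 7/80 = 46/63
P(Y=2 | obs) = 17/720 / 7/80 = 17/63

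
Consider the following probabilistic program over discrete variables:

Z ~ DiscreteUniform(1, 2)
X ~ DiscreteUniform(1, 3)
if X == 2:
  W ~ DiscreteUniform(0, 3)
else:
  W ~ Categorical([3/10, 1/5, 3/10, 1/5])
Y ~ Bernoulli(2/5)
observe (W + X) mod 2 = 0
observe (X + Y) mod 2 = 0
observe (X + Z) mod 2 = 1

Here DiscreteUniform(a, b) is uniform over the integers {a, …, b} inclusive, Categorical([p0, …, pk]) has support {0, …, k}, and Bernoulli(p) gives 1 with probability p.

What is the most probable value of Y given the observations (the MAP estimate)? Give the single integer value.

Enumerate traces; 6 have nonzero weight after conditioning:
  (Z=1, X=2, W=0, Y=0) weight 1/40
  (Z=1, X=2, W=2, Y=0) weight 1/40
  (Z=2, X=1, W=1, Y=1) weight 1/75
  (Z=2, X=1, W=3, Y=1) weight 1/75
  (Z=2, X=3, W=1, Y=1) weight 1/75
  (Z=2, X=3, W=3, Y=1) weight 1/75
Group by Y:
  weight(Y=0) = 1/20
  weight(Y=1) = 4/75
Total weight = 1/20 + 4/75 = 31/300
P(Y=0 | obs) = 1/20 / 31/300 = 15/31
P(Y=1 | obs) = 4/75 / 31/300 = 16/31
argmax = 1

argmax_v P(Y = v | obs) = 1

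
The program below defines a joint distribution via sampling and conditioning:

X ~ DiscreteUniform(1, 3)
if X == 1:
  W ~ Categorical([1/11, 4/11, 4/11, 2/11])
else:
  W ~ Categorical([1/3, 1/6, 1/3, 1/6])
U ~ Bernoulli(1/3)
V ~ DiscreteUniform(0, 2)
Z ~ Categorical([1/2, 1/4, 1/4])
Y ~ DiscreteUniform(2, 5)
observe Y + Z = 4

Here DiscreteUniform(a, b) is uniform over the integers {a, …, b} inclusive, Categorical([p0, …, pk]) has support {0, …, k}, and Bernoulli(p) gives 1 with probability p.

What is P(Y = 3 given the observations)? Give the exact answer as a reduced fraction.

P(Y = 3 | obs) = 1/4

Enumerate traces; 216 have nonzero weight after conditioning:
  (X=1, W=0, U=0, V=0, Z=0, Y=4) weight 1/1188
  (X=1, W=0, U=0, V=0, Z=1, Y=3) weight 1/2376
  (X=1, W=0, U=0, V=0, Z=2, Y=2) weight 1/2376
  (X=1, W=0, U=0, V=1, Z=0, Y=4) weight 1/1188
  (X=1, W=0, U=0, V=1, Z=1, Y=3) weight 1/2376
  (X=1, W=0, U=0, V=1, Z=2, Y=2) weight 1/2376
  (X=1, W=0, U=0, V=2, Z=0, Y=4) weight 1/1188
  (X=1, W=0, U=0, V=2, Z=1, Y=3) weight 1/2376
  … 208 more
Group by Y:
  weight(Y=2) = 1/16
  weight(Y=3) = 1/16
  weight(Y=4) = 1/8
Total weight = 1/16 + 1/16 + 1/8 = 1/4
P(Y=2 | obs) = 1/16 / 1/4 = 1/4
P(Y=3 | obs) = 1/16 / 1/4 = 1/4
P(Y=4 | obs) = 1/8 / 1/4 = 1/2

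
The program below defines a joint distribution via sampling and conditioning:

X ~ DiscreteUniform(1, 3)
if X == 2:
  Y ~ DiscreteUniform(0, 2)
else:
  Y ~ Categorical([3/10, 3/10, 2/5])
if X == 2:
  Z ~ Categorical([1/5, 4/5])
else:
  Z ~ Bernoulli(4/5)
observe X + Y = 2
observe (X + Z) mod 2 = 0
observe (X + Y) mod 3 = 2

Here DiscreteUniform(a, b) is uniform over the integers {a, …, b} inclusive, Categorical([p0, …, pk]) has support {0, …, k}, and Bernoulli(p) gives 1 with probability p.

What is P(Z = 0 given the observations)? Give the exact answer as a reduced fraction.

P(Z = 0 | obs) = 5/23

Enumerate traces; 2 have nonzero weight after conditioning:
  (X=1, Y=1, Z=1) weight 2/25
  (X=2, Y=0, Z=0) weight 1/45
Group by Z:
  weight(Z=0) = 1/45
  weight(Z=1) = 2/25
Total weight = 1/45 + 2/25 = 23/225
P(Z=0 | obs) = 1/45 / 23/225 = 5/23
P(Z=1 | obs) = 2/25 / 23/225 = 18/23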